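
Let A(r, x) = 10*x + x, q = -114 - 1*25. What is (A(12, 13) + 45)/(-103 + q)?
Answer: -94/121 ≈ -0.77686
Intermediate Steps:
q = -139 (q = -114 - 25 = -139)
A(r, x) = 11*x
(A(12, 13) + 45)/(-103 + q) = (11*13 + 45)/(-103 - 139) = (143 + 45)/(-242) = 188*(-1/242) = -94/121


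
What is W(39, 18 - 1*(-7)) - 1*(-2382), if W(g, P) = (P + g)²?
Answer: 6478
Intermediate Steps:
W(39, 18 - 1*(-7)) - 1*(-2382) = ((18 - 1*(-7)) + 39)² - 1*(-2382) = ((18 + 7) + 39)² + 2382 = (25 + 39)² + 2382 = 64² + 2382 = 4096 + 2382 = 6478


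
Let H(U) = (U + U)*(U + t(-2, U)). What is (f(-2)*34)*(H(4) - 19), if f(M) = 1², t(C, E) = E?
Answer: 1530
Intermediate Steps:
f(M) = 1
H(U) = 4*U² (H(U) = (U + U)*(U + U) = (2*U)*(2*U) = 4*U²)
(f(-2)*34)*(H(4) - 19) = (1*34)*(4*4² - 19) = 34*(4*16 - 19) = 34*(64 - 19) = 34*45 = 1530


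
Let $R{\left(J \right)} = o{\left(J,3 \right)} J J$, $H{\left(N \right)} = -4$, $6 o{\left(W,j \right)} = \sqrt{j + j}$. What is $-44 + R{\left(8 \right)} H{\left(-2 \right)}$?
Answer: $-44 - \frac{128 \sqrt{6}}{3} \approx -148.51$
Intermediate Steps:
$o{\left(W,j \right)} = \frac{\sqrt{2} \sqrt{j}}{6}$ ($o{\left(W,j \right)} = \frac{\sqrt{j + j}}{6} = \frac{\sqrt{2 j}}{6} = \frac{\sqrt{2} \sqrt{j}}{6}$)
$R{\left(J \right)} = \frac{\sqrt{6} J^{2}}{6}$ ($R{\left(J \right)} = \frac{\sqrt{2} \sqrt{3}}{6} J J = \frac{\sqrt{6}}{6} J J = \frac{J \sqrt{6}}{6} J = \frac{\sqrt{6} J^{2}}{6}$)
$-44 + R{\left(8 \right)} H{\left(-2 \right)} = -44 + \frac{\sqrt{6} \cdot 8^{2}}{6} \left(-4\right) = -44 + \frac{1}{6} \sqrt{6} \cdot 64 \left(-4\right) = -44 + \frac{32 \sqrt{6}}{3} \left(-4\right) = -44 - \frac{128 \sqrt{6}}{3}$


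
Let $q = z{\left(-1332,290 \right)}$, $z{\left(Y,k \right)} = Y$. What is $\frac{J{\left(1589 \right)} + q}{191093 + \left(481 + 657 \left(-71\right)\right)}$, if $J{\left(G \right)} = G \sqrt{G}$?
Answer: $- \frac{148}{16103} + \frac{1589 \sqrt{1589}}{144927} \approx 0.42786$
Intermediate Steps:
$q = -1332$
$J{\left(G \right)} = G^{\frac{3}{2}}$
$\frac{J{\left(1589 \right)} + q}{191093 + \left(481 + 657 \left(-71\right)\right)} = \frac{1589^{\frac{3}{2}} - 1332}{191093 + \left(481 + 657 \left(-71\right)\right)} = \frac{1589 \sqrt{1589} - 1332}{191093 + \left(481 - 46647\right)} = \frac{-1332 + 1589 \sqrt{1589}}{191093 - 46166} = \frac{-1332 + 1589 \sqrt{1589}}{144927} = \left(-1332 + 1589 \sqrt{1589}\right) \frac{1}{144927} = - \frac{148}{16103} + \frac{1589 \sqrt{1589}}{144927}$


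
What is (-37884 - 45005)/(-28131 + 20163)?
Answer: 82889/7968 ≈ 10.403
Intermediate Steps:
(-37884 - 45005)/(-28131 + 20163) = -82889/(-7968) = -82889*(-1/7968) = 82889/7968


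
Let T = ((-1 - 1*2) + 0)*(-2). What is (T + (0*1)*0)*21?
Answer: 126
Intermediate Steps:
T = 6 (T = ((-1 - 2) + 0)*(-2) = (-3 + 0)*(-2) = -3*(-2) = 6)
(T + (0*1)*0)*21 = (6 + (0*1)*0)*21 = (6 + 0*0)*21 = (6 + 0)*21 = 6*21 = 126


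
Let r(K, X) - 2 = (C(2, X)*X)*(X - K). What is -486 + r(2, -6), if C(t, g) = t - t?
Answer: -484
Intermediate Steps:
C(t, g) = 0
r(K, X) = 2 (r(K, X) = 2 + (0*X)*(X - K) = 2 + 0*(X - K) = 2 + 0 = 2)
-486 + r(2, -6) = -486 + 2 = -484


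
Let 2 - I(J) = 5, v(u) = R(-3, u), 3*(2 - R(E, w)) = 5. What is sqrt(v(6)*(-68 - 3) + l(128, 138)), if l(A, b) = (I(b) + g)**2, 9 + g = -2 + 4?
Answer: sqrt(687)/3 ≈ 8.7369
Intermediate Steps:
R(E, w) = 1/3 (R(E, w) = 2 - 1/3*5 = 2 - 5/3 = 1/3)
g = -7 (g = -9 + (-2 + 4) = -9 + 2 = -7)
v(u) = 1/3
I(J) = -3 (I(J) = 2 - 1*5 = 2 - 5 = -3)
l(A, b) = 100 (l(A, b) = (-3 - 7)**2 = (-10)**2 = 100)
sqrt(v(6)*(-68 - 3) + l(128, 138)) = sqrt((-68 - 3)/3 + 100) = sqrt((1/3)*(-71) + 100) = sqrt(-71/3 + 100) = sqrt(229/3) = sqrt(687)/3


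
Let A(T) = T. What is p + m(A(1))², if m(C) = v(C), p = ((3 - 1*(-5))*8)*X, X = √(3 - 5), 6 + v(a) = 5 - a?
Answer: 4 + 64*I*√2 ≈ 4.0 + 90.51*I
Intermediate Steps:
v(a) = -1 - a (v(a) = -6 + (5 - a) = -1 - a)
X = I*√2 (X = √(-2) = I*√2 ≈ 1.4142*I)
p = 64*I*√2 (p = ((3 - 1*(-5))*8)*(I*√2) = ((3 + 5)*8)*(I*√2) = (8*8)*(I*√2) = 64*(I*√2) = 64*I*√2 ≈ 90.51*I)
m(C) = -1 - C
p + m(A(1))² = 64*I*√2 + (-1 - 1*1)² = 64*I*√2 + (-1 - 1)² = 64*I*√2 + (-2)² = 64*I*√2 + 4 = 4 + 64*I*√2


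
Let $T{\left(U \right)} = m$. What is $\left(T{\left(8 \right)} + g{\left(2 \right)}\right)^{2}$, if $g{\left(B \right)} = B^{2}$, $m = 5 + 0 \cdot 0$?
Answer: $81$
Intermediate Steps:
$m = 5$ ($m = 5 + 0 = 5$)
$T{\left(U \right)} = 5$
$\left(T{\left(8 \right)} + g{\left(2 \right)}\right)^{2} = \left(5 + 2^{2}\right)^{2} = \left(5 + 4\right)^{2} = 9^{2} = 81$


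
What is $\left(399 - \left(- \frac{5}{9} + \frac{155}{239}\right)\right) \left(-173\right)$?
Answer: $- \frac{148442477}{2151} \approx -69011.0$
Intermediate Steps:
$\left(399 - \left(- \frac{5}{9} + \frac{155}{239}\right)\right) \left(-173\right) = \left(399 - \frac{200}{2151}\right) \left(-173\right) = \frac{858049}{2151} \left(-173\right) = - \frac{148442477}{2151}$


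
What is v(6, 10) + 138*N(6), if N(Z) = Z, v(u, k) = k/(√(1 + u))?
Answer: 828 + 10*√7/7 ≈ 831.78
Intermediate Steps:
v(u, k) = k/√(1 + u)
v(6, 10) + 138*N(6) = 10/√(1 + 6) + 138*6 = 10/√7 + 828 = 10*(√7/7) + 828 = 10*√7/7 + 828 = 828 + 10*√7/7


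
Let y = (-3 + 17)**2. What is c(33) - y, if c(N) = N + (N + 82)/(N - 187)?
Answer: -25217/154 ≈ -163.75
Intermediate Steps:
c(N) = N + (82 + N)/(-187 + N)
y = 196 (y = 14**2 = 196)
c(33) - y = (82 + 33**2 - 186*33)/(-187 + 33) - 1*196 = (82 + 1089 - 6138)/(-154) - 196 = -1/154*(-4967) - 196 = 4967/154 - 196 = -25217/154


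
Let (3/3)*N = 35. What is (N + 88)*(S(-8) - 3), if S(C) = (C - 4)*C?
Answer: 11439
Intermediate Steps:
S(C) = C*(-4 + C) (S(C) = (-4 + C)*C = C*(-4 + C))
N = 35
(N + 88)*(S(-8) - 3) = (35 + 88)*(-8*(-4 - 8) - 3) = 123*(-8*(-12) - 3) = 123*(96 - 3) = 123*93 = 11439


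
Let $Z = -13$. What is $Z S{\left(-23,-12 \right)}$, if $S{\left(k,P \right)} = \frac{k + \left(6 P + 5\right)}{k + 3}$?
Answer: $- \frac{117}{2} \approx -58.5$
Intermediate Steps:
$S{\left(k,P \right)} = \frac{5 + k + 6 P}{3 + k}$ ($S{\left(k,P \right)} = \frac{k + \left(5 + 6 P\right)}{3 + k} = \frac{5 + k + 6 P}{3 + k}$)
$Z S{\left(-23,-12 \right)} = - 13 \frac{5 - 23 + 6 \left(-12\right)}{3 - 23} = - 13 \frac{5 - 23 - 72}{-20} = - 13 \left(\left(- \frac{1}{20}\right) \left(-90\right)\right) = \left(-13\right) \frac{9}{2} = - \frac{117}{2}$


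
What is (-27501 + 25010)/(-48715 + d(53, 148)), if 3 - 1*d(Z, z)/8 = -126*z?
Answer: -2491/100493 ≈ -0.024788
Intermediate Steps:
d(Z, z) = 24 + 1008*z (d(Z, z) = 24 - (-1008)*z = 24 + 1008*z)
(-27501 + 25010)/(-48715 + d(53, 148)) = (-27501 + 25010)/(-48715 + (24 + 1008*148)) = -2491/(-48715 + (24 + 149184)) = -2491/(-48715 + 149208) = -2491/100493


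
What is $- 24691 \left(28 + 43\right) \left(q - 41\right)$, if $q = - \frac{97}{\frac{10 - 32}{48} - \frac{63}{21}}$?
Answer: $\frac{1884540575}{83} \approx 2.2705 \cdot 10^{7}$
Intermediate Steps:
$q = \frac{2328}{83}$ ($q = - \frac{97}{\left(-22\right) \frac{1}{48} - 3} = - \frac{97}{- \frac{11}{24} - 3} = - \frac{97}{- \frac{83}{24}} = \left(-97\right) \left(- \frac{24}{83}\right) = \frac{2328}{83} \approx 28.048$)
$- 24691 \left(28 + 43\right) \left(q - 41\right) = - 24691 \left(28 + 43\right) \left(\frac{2328}{83} - 41\right) = - 24691 \cdot 71 \left(- \frac{1075}{83}\right) = \left(-24691\right) \left(- \frac{76325}{83}\right) = \frac{1884540575}{83}$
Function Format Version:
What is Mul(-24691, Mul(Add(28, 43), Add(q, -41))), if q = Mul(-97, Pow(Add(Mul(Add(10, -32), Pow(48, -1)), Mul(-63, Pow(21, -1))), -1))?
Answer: Rational(1884540575, 83) ≈ 2.2705e+7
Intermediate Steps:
q = Rational(2328, 83) (q = Mul(-97, Pow(Add(Mul(-22, Rational(1, 48)), Mul(-63, Rational(1, 21))), -1)) = Mul(-97, Pow(Add(Rational(-11, 24), -3), -1)) = Mul(-97, Pow(Rational(-83, 24), -1)) = Mul(-97, Rational(-24, 83)) = Rational(2328, 83) ≈ 28.048)
Mul(-24691, Mul(Add(28, 43), Add(q, -41))) = Mul(-24691, Mul(Add(28, 43), Add(Rational(2328, 83), -41))) = Mul(-24691, Mul(71, Rational(-1075, 83))) = Mul(-24691, Rational(-76325, 83)) = Rational(1884540575, 83)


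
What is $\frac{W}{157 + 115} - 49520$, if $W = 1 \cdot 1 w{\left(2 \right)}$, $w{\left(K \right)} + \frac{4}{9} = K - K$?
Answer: $- \frac{30306241}{612} \approx -49520.0$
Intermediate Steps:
$w{\left(K \right)} = - \frac{4}{9}$ ($w{\left(K \right)} = - \frac{4}{9} + \left(K - K\right) = - \frac{4}{9} + 0 = - \frac{4}{9}$)
$W = - \frac{4}{9}$ ($W = 1 \cdot 1 \left(- \frac{4}{9}\right) = 1 \left(- \frac{4}{9}\right) = - \frac{4}{9} \approx -0.44444$)
$\frac{W}{157 + 115} - 49520 = - \frac{4}{9 \left(157 + 115\right)} - 49520 = - \frac{4}{9 \cdot 272} - 49520 = \left(- \frac{4}{9}\right) \frac{1}{272} - 49520 = - \frac{1}{612} - 49520 = - \frac{30306241}{612}$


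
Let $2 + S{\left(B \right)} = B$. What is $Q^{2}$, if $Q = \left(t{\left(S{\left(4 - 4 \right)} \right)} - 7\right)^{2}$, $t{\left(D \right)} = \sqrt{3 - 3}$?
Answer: $2401$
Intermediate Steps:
$S{\left(B \right)} = -2 + B$
$t{\left(D \right)} = 0$ ($t{\left(D \right)} = \sqrt{0} = 0$)
$Q = 49$ ($Q = \left(0 - 7\right)^{2} = \left(-7\right)^{2} = 49$)
$Q^{2} = 49^{2} = 2401$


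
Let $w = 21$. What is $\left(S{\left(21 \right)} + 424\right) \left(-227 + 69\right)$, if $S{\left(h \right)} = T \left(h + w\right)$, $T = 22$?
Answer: $-212984$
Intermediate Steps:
$S{\left(h \right)} = 462 + 22 h$ ($S{\left(h \right)} = 22 \left(h + 21\right) = 22 \left(21 + h\right) = 462 + 22 h$)
$\left(S{\left(21 \right)} + 424\right) \left(-227 + 69\right) = \left(\left(462 + 22 \cdot 21\right) + 424\right) \left(-227 + 69\right) = \left(\left(462 + 462\right) + 424\right) \left(-158\right) = \left(924 + 424\right) \left(-158\right) = 1348 \left(-158\right) = -212984$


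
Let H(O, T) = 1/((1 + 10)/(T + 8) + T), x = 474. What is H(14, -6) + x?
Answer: 472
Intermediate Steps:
H(O, T) = 1/(T + 11/(8 + T)) (H(O, T) = 1/(11/(8 + T) + T) = 1/(T + 11/(8 + T)))
H(14, -6) + x = (8 - 6)/(11 + (-6)**2 + 8*(-6)) + 474 = 2/(11 + 36 - 48) + 474 = 2/(-1) + 474 = -1*2 + 474 = -2 + 474 = 472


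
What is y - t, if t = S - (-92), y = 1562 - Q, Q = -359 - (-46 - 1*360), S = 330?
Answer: 1093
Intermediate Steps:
Q = 47 (Q = -359 - (-46 - 360) = -359 - 1*(-406) = -359 + 406 = 47)
y = 1515 (y = 1562 - 1*47 = 1562 - 47 = 1515)
t = 422 (t = 330 - (-92) = 330 - 1*(-92) = 330 + 92 = 422)
y - t = 1515 - 1*422 = 1515 - 422 = 1093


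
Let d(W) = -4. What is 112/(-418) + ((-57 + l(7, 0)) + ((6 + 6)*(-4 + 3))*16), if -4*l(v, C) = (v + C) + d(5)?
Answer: -209015/836 ≈ -250.02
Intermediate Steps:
l(v, C) = 1 - C/4 - v/4 (l(v, C) = -((v + C) - 4)/4 = -((C + v) - 4)/4 = -(-4 + C + v)/4 = 1 - C/4 - v/4)
112/(-418) + ((-57 + l(7, 0)) + ((6 + 6)*(-4 + 3))*16) = 112/(-418) + ((-57 + (1 - 1/4*0 - 1/4*7)) + ((6 + 6)*(-4 + 3))*16) = 112*(-1/418) + ((-57 + (1 + 0 - 7/4)) + (12*(-1))*16) = -56/209 + ((-57 - 3/4) - 12*16) = -56/209 + (-231/4 - 192) = -56/209 - 999/4 = -209015/836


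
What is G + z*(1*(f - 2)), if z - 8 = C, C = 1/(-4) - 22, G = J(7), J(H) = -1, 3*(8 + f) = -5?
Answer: 661/4 ≈ 165.25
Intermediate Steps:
f = -29/3 (f = -8 + (⅓)*(-5) = -8 - 5/3 = -29/3 ≈ -9.6667)
G = -1
C = -89/4 (C = -¼ - 22 = -89/4 ≈ -22.250)
z = -57/4 (z = 8 - 89/4 = -57/4 ≈ -14.250)
G + z*(1*(f - 2)) = -1 - 57*(-29/3 - 2)/4 = -1 - 57*(-35)/(4*3) = -1 - 57/4*(-35/3) = -1 + 665/4 = 661/4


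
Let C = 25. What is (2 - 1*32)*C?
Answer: -750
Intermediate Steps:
(2 - 1*32)*C = (2 - 1*32)*25 = (2 - 32)*25 = -30*25 = -750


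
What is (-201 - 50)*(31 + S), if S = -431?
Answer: 100400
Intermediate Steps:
(-201 - 50)*(31 + S) = (-201 - 50)*(31 - 431) = -251*(-400) = 100400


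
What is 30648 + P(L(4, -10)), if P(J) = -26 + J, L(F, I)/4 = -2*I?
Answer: 30702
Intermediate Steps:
L(F, I) = -8*I (L(F, I) = 4*(-2*I) = -8*I)
30648 + P(L(4, -10)) = 30648 + (-26 - 8*(-10)) = 30648 + (-26 + 80) = 30648 + 54 = 30702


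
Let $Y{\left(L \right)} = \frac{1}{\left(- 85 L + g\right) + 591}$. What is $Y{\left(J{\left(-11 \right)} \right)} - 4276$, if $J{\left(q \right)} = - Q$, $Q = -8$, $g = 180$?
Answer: $- \frac{389115}{91} \approx -4276.0$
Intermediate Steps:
$J{\left(q \right)} = 8$ ($J{\left(q \right)} = \left(-1\right) \left(-8\right) = 8$)
$Y{\left(L \right)} = \frac{1}{771 - 85 L}$ ($Y{\left(L \right)} = \frac{1}{\left(- 85 L + 180\right) + 591} = \frac{1}{\left(180 - 85 L\right) + 591} = \frac{1}{771 - 85 L}$)
$Y{\left(J{\left(-11 \right)} \right)} - 4276 = \frac{1}{771 - 680} - 4276 = \frac{1}{91} - 4276 = - \frac{389115}{91}$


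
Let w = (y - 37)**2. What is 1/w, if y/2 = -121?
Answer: 1/77841 ≈ 1.2847e-5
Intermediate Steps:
y = -242 (y = 2*(-121) = -242)
w = 77841 (w = (-242 - 37)**2 = (-279)**2 = 77841)
1/w = 1/77841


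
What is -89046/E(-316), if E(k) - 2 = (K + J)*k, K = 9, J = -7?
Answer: 4947/35 ≈ 141.34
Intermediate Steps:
E(k) = 2 + 2*k (E(k) = 2 + (9 - 7)*k = 2 + 2*k)
-89046/E(-316) = -89046/(2 + 2*(-316)) = -89046/(2 - 632) = -89046/(-630) = -89046*(-1/630) = 4947/35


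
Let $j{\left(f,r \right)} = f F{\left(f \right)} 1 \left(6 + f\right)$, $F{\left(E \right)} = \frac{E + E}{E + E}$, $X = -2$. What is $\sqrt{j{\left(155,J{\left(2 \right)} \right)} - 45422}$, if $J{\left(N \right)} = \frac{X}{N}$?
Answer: $i \sqrt{20467} \approx 143.06 i$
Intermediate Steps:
$F{\left(E \right)} = 1$ ($F{\left(E \right)} = \frac{2 E}{2 E} = 2 E \frac{1}{2 E} = 1$)
$J{\left(N \right)} = - \frac{2}{N}$
$j{\left(f,r \right)} = f \left(6 + f\right)$ ($j{\left(f,r \right)} = f 1 \cdot 1 \left(6 + f\right) = f \left(6 + f\right)$)
$\sqrt{j{\left(155,J{\left(2 \right)} \right)} - 45422} = \sqrt{155 \left(6 + 155\right) - 45422} = \sqrt{155 \cdot 161 - 45422} = \sqrt{24955 - 45422} = \sqrt{-20467} = i \sqrt{20467}$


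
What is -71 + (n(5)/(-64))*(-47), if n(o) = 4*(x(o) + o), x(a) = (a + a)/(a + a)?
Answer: -427/8 ≈ -53.375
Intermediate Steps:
x(a) = 1 (x(a) = (2*a)/((2*a)) = (2*a)*(1/(2*a)) = 1)
n(o) = 4 + 4*o (n(o) = 4*(1 + o) = 4 + 4*o)
-71 + (n(5)/(-64))*(-47) = -71 + ((4 + 4*5)/(-64))*(-47) = -71 + ((4 + 20)*(-1/64))*(-47) = -71 + (24*(-1/64))*(-47) = -71 - 3/8*(-47) = -71 + 141/8 = -427/8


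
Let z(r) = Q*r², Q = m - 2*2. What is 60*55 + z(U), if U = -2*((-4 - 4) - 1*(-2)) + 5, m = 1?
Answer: 2433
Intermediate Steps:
Q = -3 (Q = 1 - 2*2 = 1 - 4 = -3)
U = 17 (U = -2*(-8 + 2) + 5 = -2*(-6) + 5 = 12 + 5 = 17)
z(r) = -3*r²
60*55 + z(U) = 60*55 - 3*17² = 3300 - 3*289 = 3300 - 867 = 2433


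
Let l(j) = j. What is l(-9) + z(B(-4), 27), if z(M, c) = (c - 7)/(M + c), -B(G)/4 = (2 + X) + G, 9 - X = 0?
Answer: -29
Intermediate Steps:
X = 9 (X = 9 - 1*0 = 9 + 0 = 9)
B(G) = -44 - 4*G (B(G) = -4*((2 + 9) + G) = -4*(11 + G) = -44 - 4*G)
z(M, c) = (-7 + c)/(M + c)
l(-9) + z(B(-4), 27) = -9 + (-7 + 27)/((-44 - 4*(-4)) + 27) = -9 + 20/((-44 + 16) + 27) = -9 + 20/(-28 + 27) = -9 + 20/(-1) = -9 - 1*20 = -9 - 20 = -29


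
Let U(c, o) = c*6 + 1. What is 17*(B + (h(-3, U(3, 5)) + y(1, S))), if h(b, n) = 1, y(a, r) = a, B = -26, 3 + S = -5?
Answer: -408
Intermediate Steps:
S = -8 (S = -3 - 5 = -8)
U(c, o) = 1 + 6*c (U(c, o) = 6*c + 1 = 1 + 6*c)
17*(B + (h(-3, U(3, 5)) + y(1, S))) = 17*(-26 + (1 + 1)) = 17*(-26 + 2) = 17*(-24) = -408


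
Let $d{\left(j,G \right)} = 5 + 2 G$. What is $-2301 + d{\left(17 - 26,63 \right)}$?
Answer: $-2170$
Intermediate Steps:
$-2301 + d{\left(17 - 26,63 \right)} = -2301 + \left(5 + 2 \cdot 63\right) = -2301 + \left(5 + 126\right) = -2301 + 131 = -2170$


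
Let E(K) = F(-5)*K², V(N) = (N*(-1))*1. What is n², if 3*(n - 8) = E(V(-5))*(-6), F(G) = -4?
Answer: 43264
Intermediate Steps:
V(N) = -N (V(N) = -N*1 = -N)
E(K) = -4*K²
n = 208 (n = 8 + (-4*(-1*(-5))²*(-6))/3 = 8 + (-4*5²*(-6))/3 = 8 + (-4*25*(-6))/3 = 8 + (-100*(-6))/3 = 8 + (⅓)*600 = 8 + 200 = 208)
n² = 208² = 43264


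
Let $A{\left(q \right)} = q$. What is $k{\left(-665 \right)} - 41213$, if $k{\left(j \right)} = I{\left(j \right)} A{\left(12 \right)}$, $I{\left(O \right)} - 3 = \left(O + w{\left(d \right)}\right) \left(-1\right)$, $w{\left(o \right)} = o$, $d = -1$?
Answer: $-33185$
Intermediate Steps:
$I{\left(O \right)} = 4 - O$ ($I{\left(O \right)} = 3 + \left(O - 1\right) \left(-1\right) = 3 + \left(-1 + O\right) \left(-1\right) = 3 - \left(-1 + O\right) = 4 - O$)
$k{\left(j \right)} = 48 - 12 j$ ($k{\left(j \right)} = \left(4 - j\right) 12 = 48 - 12 j$)
$k{\left(-665 \right)} - 41213 = \left(48 - -7980\right) - 41213 = \left(48 + 7980\right) - 41213 = 8028 - 41213 = -33185$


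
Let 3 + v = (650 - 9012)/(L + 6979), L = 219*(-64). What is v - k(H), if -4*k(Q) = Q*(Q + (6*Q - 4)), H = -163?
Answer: 1313299499/28148 ≈ 46657.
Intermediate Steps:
L = -14016
k(Q) = -Q*(-4 + 7*Q)/4 (k(Q) = -Q*(Q + (6*Q - 4))/4 = -Q*(Q + (-4 + 6*Q))/4 = -Q*(-4 + 7*Q)/4)
v = -12749/7037 (v = -3 + (650 - 9012)/(-14016 + 6979) = -3 - 8362/(-7037) = -3 - 8362*(-1/7037) = -3 + 8362/7037 = -12749/7037 ≈ -1.8117)
v - k(H) = -12749/7037 - (-163)*(4 - 7*(-163))/4 = -12749/7037 - (-163)*(4 + 1141)/4 = -12749/7037 - (-163)*1145/4 = -12749/7037 - 1*(-186635/4) = -12749/7037 + 186635/4 = 1313299499/28148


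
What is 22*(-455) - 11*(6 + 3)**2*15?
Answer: -23375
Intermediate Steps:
22*(-455) - 11*(6 + 3)**2*15 = -10010 - 11*9**2*15 = -10010 - 11*81*15 = -10010 - 891*15 = -10010 - 1*13365 = -10010 - 13365 = -23375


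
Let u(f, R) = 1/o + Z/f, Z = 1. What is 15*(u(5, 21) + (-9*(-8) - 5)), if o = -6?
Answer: 2011/2 ≈ 1005.5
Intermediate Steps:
u(f, R) = -1/6 + 1/f (u(f, R) = 1/(-6) + 1/f = 1*(-1/6) + 1/f = -1/6 + 1/f)
15*(u(5, 21) + (-9*(-8) - 5)) = 15*((1/6)*(6 - 1*5)/5 + (-9*(-8) - 5)) = 15*((1/6)*(1/5)*(6 - 5) + (72 - 5)) = 15*((1/6)*(1/5)*1 + 67) = 15*(1/30 + 67) = 15*(2011/30) = 2011/2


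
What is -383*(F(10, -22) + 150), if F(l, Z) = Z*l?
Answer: 26810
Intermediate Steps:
-383*(F(10, -22) + 150) = -383*(-22*10 + 150) = -383*(-220 + 150) = -383*(-70) = 26810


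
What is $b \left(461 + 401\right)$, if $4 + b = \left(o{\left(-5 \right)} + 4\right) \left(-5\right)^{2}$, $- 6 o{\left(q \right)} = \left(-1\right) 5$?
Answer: $\frac{302131}{3} \approx 1.0071 \cdot 10^{5}$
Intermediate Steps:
$o{\left(q \right)} = \frac{5}{6}$ ($o{\left(q \right)} = - \frac{\left(-1\right) 5}{6} = \left(- \frac{1}{6}\right) \left(-5\right) = \frac{5}{6}$)
$b = \frac{701}{6}$ ($b = -4 + \left(\frac{5}{6} + 4\right) \left(-5\right)^{2} = -4 + \frac{29}{6} \cdot 25 = -4 + \frac{725}{6} = \frac{701}{6} \approx 116.83$)
$b \left(461 + 401\right) = \frac{701 \left(461 + 401\right)}{6} = \frac{701}{6} \cdot 862 = \frac{302131}{3}$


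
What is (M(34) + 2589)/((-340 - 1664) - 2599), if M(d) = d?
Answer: -2623/4603 ≈ -0.56985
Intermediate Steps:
(M(34) + 2589)/((-340 - 1664) - 2599) = (34 + 2589)/((-340 - 1664) - 2599) = 2623/(-2004 - 2599) = 2623/(-4603) = 2623*(-1/4603) = -2623/4603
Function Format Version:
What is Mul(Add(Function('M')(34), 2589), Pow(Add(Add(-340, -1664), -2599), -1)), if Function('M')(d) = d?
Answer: Rational(-2623, 4603) ≈ -0.56985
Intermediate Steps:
Mul(Add(Function('M')(34), 2589), Pow(Add(Add(-340, -1664), -2599), -1)) = Mul(Add(34, 2589), Pow(Add(Add(-340, -1664), -2599), -1)) = Mul(2623, Pow(Add(-2004, -2599), -1)) = Mul(2623, Pow(-4603, -1)) = Mul(2623, Rational(-1, 4603)) = Rational(-2623, 4603)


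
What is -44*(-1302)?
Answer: 57288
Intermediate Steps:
-44*(-1302) = -1*(-57288) = 57288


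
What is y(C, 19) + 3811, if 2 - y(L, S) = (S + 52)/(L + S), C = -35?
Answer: 61079/16 ≈ 3817.4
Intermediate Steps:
y(L, S) = 2 - (52 + S)/(L + S) (y(L, S) = 2 - (S + 52)/(L + S) = 2 - (52 + S)/(L + S))
y(C, 19) + 3811 = (-52 + 19 + 2*(-35))/(-35 + 19) + 3811 = (-52 + 19 - 70)/(-16) + 3811 = -1/16*(-103) + 3811 = 103/16 + 3811 = 61079/16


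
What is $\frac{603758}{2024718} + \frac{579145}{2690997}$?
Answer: $\frac{155406459602}{302695003547} \approx 0.51341$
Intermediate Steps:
$\frac{603758}{2024718} + \frac{579145}{2690997} = 603758 \cdot \frac{1}{2024718} + 579145 \cdot \frac{1}{2690997} = \frac{301879}{1012359} + \frac{579145}{2690997} = \frac{155406459602}{302695003547}$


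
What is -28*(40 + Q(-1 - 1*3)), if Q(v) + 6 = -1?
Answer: -924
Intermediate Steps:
Q(v) = -7 (Q(v) = -6 - 1 = -7)
-28*(40 + Q(-1 - 1*3)) = -28*(40 - 7) = -28*33 = -924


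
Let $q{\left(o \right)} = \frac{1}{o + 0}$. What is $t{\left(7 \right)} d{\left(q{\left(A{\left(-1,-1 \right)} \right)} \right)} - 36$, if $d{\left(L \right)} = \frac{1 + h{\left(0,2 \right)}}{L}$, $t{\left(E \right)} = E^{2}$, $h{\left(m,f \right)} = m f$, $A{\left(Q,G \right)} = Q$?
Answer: $-85$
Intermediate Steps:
$h{\left(m,f \right)} = f m$
$q{\left(o \right)} = \frac{1}{o}$
$d{\left(L \right)} = \frac{1}{L}$ ($d{\left(L \right)} = \frac{1 + 2 \cdot 0}{L} = \frac{1 + 0}{L} = 1 \frac{1}{L} = \frac{1}{L}$)
$t{\left(7 \right)} d{\left(q{\left(A{\left(-1,-1 \right)} \right)} \right)} - 36 = \frac{7^{2}}{\frac{1}{-1}} - 36 = \frac{49}{-1} - 36 = 49 \left(-1\right) - 36 = -49 - 36 = -85$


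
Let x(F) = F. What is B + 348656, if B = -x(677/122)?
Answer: 42535355/122 ≈ 3.4865e+5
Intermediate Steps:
B = -677/122 ≈ -5.5492
B + 348656 = -677/122 + 348656 = 42535355/122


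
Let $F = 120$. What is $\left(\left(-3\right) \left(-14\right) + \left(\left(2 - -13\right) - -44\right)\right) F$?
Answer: $12120$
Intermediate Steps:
$\left(\left(-3\right) \left(-14\right) + \left(\left(2 - -13\right) - -44\right)\right) F = \left(\left(-3\right) \left(-14\right) + \left(\left(2 - -13\right) - -44\right)\right) 120 = \left(42 + \left(\left(2 + 13\right) + 44\right)\right) 120 = \left(42 + \left(15 + 44\right)\right) 120 = \left(42 + 59\right) 120 = 101 \cdot 120 = 12120$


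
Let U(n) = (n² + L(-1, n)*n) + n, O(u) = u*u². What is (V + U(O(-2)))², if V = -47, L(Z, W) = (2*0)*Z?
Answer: 81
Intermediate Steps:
L(Z, W) = 0 (L(Z, W) = 0*Z = 0)
O(u) = u³
U(n) = n + n² (U(n) = (n² + 0*n) + n = (n² + 0) + n = n² + n = n + n²)
(V + U(O(-2)))² = (-47 + (-2)³*(1 + (-2)³))² = (-47 - 8*(1 - 8))² = (-47 - 8*(-7))² = (-47 + 56)² = 9² = 81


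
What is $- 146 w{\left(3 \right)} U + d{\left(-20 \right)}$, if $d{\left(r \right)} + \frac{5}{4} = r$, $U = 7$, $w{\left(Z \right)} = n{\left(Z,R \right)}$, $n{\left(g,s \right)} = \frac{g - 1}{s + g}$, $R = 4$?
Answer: $- \frac{1253}{4} \approx -313.25$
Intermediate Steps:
$n{\left(g,s \right)} = \frac{-1 + g}{g + s}$
$w{\left(Z \right)} = \frac{-1 + Z}{4 + Z}$ ($w{\left(Z \right)} = \frac{-1 + Z}{Z + 4} = \frac{-1 + Z}{4 + Z}$)
$d{\left(r \right)} = - \frac{5}{4} + r$
$- 146 w{\left(3 \right)} U + d{\left(-20 \right)} = - 146 \frac{-1 + 3}{4 + 3} \cdot 7 - \frac{85}{4} = - 146 \cdot \frac{1}{7} \cdot 2 \cdot 7 - \frac{85}{4} = - 146 \cdot \frac{2}{7} \cdot 7 - \frac{85}{4} = \left(-146\right) 2 - \frac{85}{4} = -292 - \frac{85}{4} = - \frac{1253}{4}$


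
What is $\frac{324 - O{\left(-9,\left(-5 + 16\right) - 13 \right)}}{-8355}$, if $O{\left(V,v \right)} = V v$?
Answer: $- \frac{102}{2785} \approx -0.036625$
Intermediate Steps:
$\frac{324 - O{\left(-9,\left(-5 + 16\right) - 13 \right)}}{-8355} = \frac{324 - - 9 \left(\left(-5 + 16\right) - 13\right)}{-8355} = \left(324 - - 9 \left(11 - 13\right)\right) \left(- \frac{1}{8355}\right) = \left(324 - \left(-9\right) \left(-2\right)\right) \left(- \frac{1}{8355}\right) = \left(324 - 18\right) \left(- \frac{1}{8355}\right) = 306 \left(- \frac{1}{8355}\right) = - \frac{102}{2785}$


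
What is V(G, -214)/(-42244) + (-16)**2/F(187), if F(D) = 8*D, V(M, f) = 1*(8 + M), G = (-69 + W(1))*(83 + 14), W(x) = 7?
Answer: 1237465/3949814 ≈ 0.31330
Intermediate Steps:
G = -6014 (G = (-69 + 7)*(83 + 14) = -62*97 = -6014)
V(M, f) = 8 + M
V(G, -214)/(-42244) + (-16)**2/F(187) = (8 - 6014)/(-42244) + (-16)**2/((8*187)) = -6006*(-1/42244) + 256/1496 = 3003/21122 + 256*(1/1496) = 3003/21122 + 32/187 = 1237465/3949814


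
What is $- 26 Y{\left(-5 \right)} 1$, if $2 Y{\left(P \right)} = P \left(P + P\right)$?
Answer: $-650$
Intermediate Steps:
$Y{\left(P \right)} = P^{2}$ ($Y{\left(P \right)} = \frac{P \left(P + P\right)}{2} = \frac{P 2 P}{2} = \frac{2 P^{2}}{2} = P^{2}$)
$- 26 Y{\left(-5 \right)} 1 = - 26 \left(-5\right)^{2} \cdot 1 = - 26 \cdot 25 \cdot 1 = \left(-26\right) 25 = -650$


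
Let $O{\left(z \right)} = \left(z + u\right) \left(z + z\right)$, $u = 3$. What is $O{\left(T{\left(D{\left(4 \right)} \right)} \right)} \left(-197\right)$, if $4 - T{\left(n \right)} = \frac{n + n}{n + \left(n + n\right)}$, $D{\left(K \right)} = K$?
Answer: $- \frac{74860}{9} \approx -8317.8$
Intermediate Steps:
$T{\left(n \right)} = \frac{10}{3}$ ($T{\left(n \right)} = 4 - \frac{n + n}{n + \left(n + n\right)} = 4 - \frac{2 n}{n + 2 n} = 4 - \frac{2 n}{3 n} = 4 - 2 n \frac{1}{3 n} = 4 - \frac{2}{3} = \frac{10}{3}$)
$O{\left(z \right)} = 2 z \left(3 + z\right)$ ($O{\left(z \right)} = \left(z + 3\right) \left(z + z\right) = \left(3 + z\right) 2 z = 2 z \left(3 + z\right)$)
$O{\left(T{\left(D{\left(4 \right)} \right)} \right)} \left(-197\right) = 2 \cdot \frac{10}{3} \left(3 + \frac{10}{3}\right) \left(-197\right) = 2 \cdot \frac{10}{3} \cdot \frac{19}{3} \left(-197\right) = \frac{380}{9} \left(-197\right) = - \frac{74860}{9}$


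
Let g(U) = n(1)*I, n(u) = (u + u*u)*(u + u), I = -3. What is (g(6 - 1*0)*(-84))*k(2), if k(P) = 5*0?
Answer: 0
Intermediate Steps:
n(u) = 2*u*(u + u²) (n(u) = (u + u²)*(2*u) = 2*u*(u + u²))
k(P) = 0
g(U) = -12 (g(U) = (2*1²*(1 + 1))*(-3) = (2*1*2)*(-3) = 4*(-3) = -12)
(g(6 - 1*0)*(-84))*k(2) = -12*(-84)*0 = 1008*0 = 0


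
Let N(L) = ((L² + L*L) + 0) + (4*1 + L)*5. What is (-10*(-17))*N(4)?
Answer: 12240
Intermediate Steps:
N(L) = 20 + 2*L² + 5*L (N(L) = ((L² + L²) + 0) + (4 + L)*5 = (2*L² + 0) + (20 + 5*L) = 2*L² + (20 + 5*L) = 20 + 2*L² + 5*L)
(-10*(-17))*N(4) = (-10*(-17))*(20 + 2*4² + 5*4) = 170*(20 + 2*16 + 20) = 170*(20 + 32 + 20) = 170*72 = 12240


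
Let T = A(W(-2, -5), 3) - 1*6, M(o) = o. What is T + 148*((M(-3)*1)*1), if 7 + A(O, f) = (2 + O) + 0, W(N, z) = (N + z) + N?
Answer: -464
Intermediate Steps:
W(N, z) = z + 2*N
A(O, f) = -5 + O (A(O, f) = -7 + ((2 + O) + 0) = -7 + (2 + O) = -5 + O)
T = -20 (T = (-5 + (-5 + 2*(-2))) - 1*6 = (-5 + (-5 - 4)) - 6 = (-5 - 9) - 6 = -14 - 6 = -20)
T + 148*((M(-3)*1)*1) = -20 + 148*(-3*1*1) = -20 + 148*(-3*1) = -20 + 148*(-3) = -20 - 444 = -464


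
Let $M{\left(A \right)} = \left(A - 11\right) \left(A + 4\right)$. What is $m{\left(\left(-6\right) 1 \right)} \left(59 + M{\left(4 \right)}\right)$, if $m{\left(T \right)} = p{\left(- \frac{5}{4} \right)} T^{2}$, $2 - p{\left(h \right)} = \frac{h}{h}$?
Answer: $108$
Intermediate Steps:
$p{\left(h \right)} = 1$ ($p{\left(h \right)} = 2 - \frac{h}{h} = 2 - 1 = 1$)
$M{\left(A \right)} = \left(-11 + A\right) \left(4 + A\right)$
$m{\left(T \right)} = T^{2}$ ($m{\left(T \right)} = 1 T^{2} = T^{2}$)
$m{\left(\left(-6\right) 1 \right)} \left(59 + M{\left(4 \right)}\right) = \left(\left(-6\right) 1\right)^{2} \left(59 - \left(72 - 16\right)\right) = \left(-6\right)^{2} \left(59 - 56\right) = 36 \left(59 - 56\right) = 36 \cdot 3 = 108$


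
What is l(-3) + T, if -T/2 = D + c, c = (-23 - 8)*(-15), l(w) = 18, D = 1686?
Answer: -4284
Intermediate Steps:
c = 465 (c = -31*(-15) = 465)
T = -4302 (T = -2*(1686 + 465) = -2*2151 = -4302)
l(-3) + T = 18 - 4302 = -4284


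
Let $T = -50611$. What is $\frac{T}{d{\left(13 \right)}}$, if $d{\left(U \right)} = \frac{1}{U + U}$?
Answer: $-1315886$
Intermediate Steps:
$d{\left(U \right)} = \frac{1}{2 U}$
$\frac{T}{d{\left(13 \right)}} = - \frac{50611}{\frac{1}{2} \cdot \frac{1}{13}} = - 50611 \frac{1}{\frac{1}{26}} = \left(-50611\right) 26 = -1315886$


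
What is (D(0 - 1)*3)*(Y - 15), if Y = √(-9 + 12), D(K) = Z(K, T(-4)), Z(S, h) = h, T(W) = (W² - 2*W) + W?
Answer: -900 + 60*√3 ≈ -796.08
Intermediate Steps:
T(W) = W² - W
D(K) = 20 (D(K) = -4*(-1 - 4) = -4*(-5) = 20)
Y = √3 ≈ 1.7320
(D(0 - 1)*3)*(Y - 15) = (20*3)*(√3 - 15) = 60*(-15 + √3) = -900 + 60*√3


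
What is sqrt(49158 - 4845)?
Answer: sqrt(44313) ≈ 210.51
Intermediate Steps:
sqrt(49158 - 4845) = sqrt(44313)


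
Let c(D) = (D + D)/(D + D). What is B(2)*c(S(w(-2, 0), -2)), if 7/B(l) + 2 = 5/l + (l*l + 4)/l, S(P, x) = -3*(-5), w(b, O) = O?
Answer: 14/9 ≈ 1.5556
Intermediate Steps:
S(P, x) = 15
B(l) = 7/(-2 + 5/l + (4 + l²)/l) (B(l) = 7/(-2 + (5/l + (l*l + 4)/l)) = 7/(-2 + (5/l + (l² + 4)/l)) = 7/(-2 + (5/l + (4 + l²)/l)) = 7/(-2 + 5/l + (4 + l²)/l))
c(D) = 1 (c(D) = (2*D)/((2*D)) = (2*D)*(1/(2*D)) = 1)
B(2)*c(S(w(-2, 0), -2)) = (7*2/(9 + 2² - 2*2))*1 = (7*2/(9 + 4 - 4))*1 = (7*2/9)*1 = (7*2*(⅑))*1 = (14/9)*1 = 14/9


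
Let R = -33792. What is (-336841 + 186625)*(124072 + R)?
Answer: -13561500480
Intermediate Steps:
(-336841 + 186625)*(124072 + R) = (-336841 + 186625)*(124072 - 33792) = -150216*90280 = -13561500480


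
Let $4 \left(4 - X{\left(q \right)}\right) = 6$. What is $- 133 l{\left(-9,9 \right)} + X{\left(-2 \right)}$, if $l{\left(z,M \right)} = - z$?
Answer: $- \frac{2389}{2} \approx -1194.5$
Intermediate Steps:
$X{\left(q \right)} = \frac{5}{2}$ ($X{\left(q \right)} = 4 - \frac{3}{2} = \frac{5}{2}$)
$- 133 l{\left(-9,9 \right)} + X{\left(-2 \right)} = - 133 \left(\left(-1\right) \left(-9\right)\right) + \frac{5}{2} = \left(-133\right) 9 + \frac{5}{2} = -1197 + \frac{5}{2} = - \frac{2389}{2}$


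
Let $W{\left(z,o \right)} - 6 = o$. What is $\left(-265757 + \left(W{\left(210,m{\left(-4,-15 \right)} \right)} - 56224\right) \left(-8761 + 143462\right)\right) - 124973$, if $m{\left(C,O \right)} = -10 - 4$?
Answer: $-7574897362$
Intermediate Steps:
$m{\left(C,O \right)} = -14$ ($m{\left(C,O \right)} = -10 - 4 = -14$)
$W{\left(z,o \right)} = 6 + o$
$\left(-265757 + \left(W{\left(210,m{\left(-4,-15 \right)} \right)} - 56224\right) \left(-8761 + 143462\right)\right) - 124973 = \left(-265757 + \left(\left(6 - 14\right) - 56224\right) \left(-8761 + 143462\right)\right) - 124973 = \left(-265757 + \left(-8 - 56224\right) 134701\right) - 124973 = \left(-265757 - 7574506632\right) - 124973 = -7574772389 - 124973 = -7574897362$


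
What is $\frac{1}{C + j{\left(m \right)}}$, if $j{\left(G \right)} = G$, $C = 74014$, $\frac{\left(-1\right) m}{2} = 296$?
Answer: $\frac{1}{73422} \approx 1.362 \cdot 10^{-5}$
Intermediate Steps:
$m = -592$ ($m = \left(-2\right) 296 = -592$)
$\frac{1}{C + j{\left(m \right)}} = \frac{1}{74014 - 592} = \frac{1}{73422}$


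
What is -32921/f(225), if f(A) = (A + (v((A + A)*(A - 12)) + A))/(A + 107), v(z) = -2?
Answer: -390349/16 ≈ -24397.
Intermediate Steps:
f(A) = (-2 + 2*A)/(107 + A) (f(A) = (A + (-2 + A))/(A + 107) = (-2 + 2*A)/(107 + A))
-32921/f(225) = -32921*(107 + 225)/(2*(-1 + 225)) = -32921/(2*224/332) = -32921/(2*(1/332)*224) = -32921/112/83 = -32921*83/112 = -390349/16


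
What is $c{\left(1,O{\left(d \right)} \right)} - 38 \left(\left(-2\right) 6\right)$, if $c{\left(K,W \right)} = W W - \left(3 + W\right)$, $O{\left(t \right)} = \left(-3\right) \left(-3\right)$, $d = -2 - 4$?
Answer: $525$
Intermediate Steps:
$d = -6$ ($d = -2 - 4 = -6$)
$O{\left(t \right)} = 9$
$c{\left(K,W \right)} = -3 + W^{2} - W$ ($c{\left(K,W \right)} = W^{2} - \left(3 + W\right) = -3 + W^{2} - W$)
$c{\left(1,O{\left(d \right)} \right)} - 38 \left(\left(-2\right) 6\right) = \left(-3 + 9^{2} - 9\right) - 38 \left(\left(-2\right) 6\right) = \left(-3 + 81 - 9\right) - -456 = 69 + 456 = 525$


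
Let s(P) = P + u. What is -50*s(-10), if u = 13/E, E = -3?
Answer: 2150/3 ≈ 716.67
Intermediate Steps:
u = -13/3 (u = 13/(-3) = 13*(-1/3) = -13/3 ≈ -4.3333)
s(P) = -13/3 + P (s(P) = P - 13/3 = -13/3 + P)
-50*s(-10) = -50*(-13/3 - 10) = -50*(-43/3) = 2150/3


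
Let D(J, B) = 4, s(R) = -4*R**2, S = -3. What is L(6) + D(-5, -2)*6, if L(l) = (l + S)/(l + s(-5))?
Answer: 2253/94 ≈ 23.968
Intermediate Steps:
L(l) = (-3 + l)/(-100 + l) (L(l) = (l - 3)/(l - 4*(-5)**2) = (-3 + l)/(l - 4*25) = (-3 + l)/(l - 100) = (-3 + l)/(-100 + l))
L(6) + D(-5, -2)*6 = (-3 + 6)/(-100 + 6) + 4*6 = 3/(-94) + 24 = -1/94*3 + 24 = -3/94 + 24 = 2253/94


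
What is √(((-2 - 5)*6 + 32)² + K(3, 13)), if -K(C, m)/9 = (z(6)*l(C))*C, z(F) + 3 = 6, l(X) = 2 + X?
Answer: I*√305 ≈ 17.464*I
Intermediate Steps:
z(F) = 3 (z(F) = -3 + 6 = 3)
K(C, m) = -9*C*(6 + 3*C) (K(C, m) = -9*3*(2 + C)*C = -9*(6 + 3*C)*C = -9*C*(6 + 3*C))
√(((-2 - 5)*6 + 32)² + K(3, 13)) = √(((-2 - 5)*6 + 32)² - 27*3*(2 + 3)) = √((-7*6 + 32)² - 27*3*5) = √((-42 + 32)² - 405) = √((-10)² - 405) = √(100 - 405) = √(-305) = I*√305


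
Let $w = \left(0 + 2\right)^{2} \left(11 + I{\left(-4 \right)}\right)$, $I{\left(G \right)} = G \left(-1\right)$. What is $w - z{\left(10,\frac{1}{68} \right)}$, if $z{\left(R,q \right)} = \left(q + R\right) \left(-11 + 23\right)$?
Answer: $- \frac{1023}{17} \approx -60.176$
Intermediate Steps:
$I{\left(G \right)} = - G$
$z{\left(R,q \right)} = 12 R + 12 q$ ($z{\left(R,q \right)} = \left(R + q\right) 12 = 12 R + 12 q$)
$w = 60$ ($w = \left(0 + 2\right)^{2} \left(11 - -4\right) = 2^{2} \left(11 + 4\right) = 4 \cdot 15 = 60$)
$w - z{\left(10,\frac{1}{68} \right)} = 60 - \left(12 \cdot 10 + \frac{12}{68}\right) = 60 - \left(120 + 12 \cdot \frac{1}{68}\right) = 60 - \left(120 + \frac{3}{17}\right) = 60 - \frac{2043}{17} = - \frac{1023}{17}$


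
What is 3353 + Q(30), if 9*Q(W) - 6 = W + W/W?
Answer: 30214/9 ≈ 3357.1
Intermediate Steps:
Q(W) = 7/9 + W/9 (Q(W) = 2/3 + (W + W/W)/9 = 2/3 + (W + 1)/9 = 2/3 + (1 + W)/9 = 2/3 + (1/9 + W/9) = 7/9 + W/9)
3353 + Q(30) = 3353 + (7/9 + (1/9)*30) = 3353 + (7/9 + 10/3) = 3353 + 37/9 = 30214/9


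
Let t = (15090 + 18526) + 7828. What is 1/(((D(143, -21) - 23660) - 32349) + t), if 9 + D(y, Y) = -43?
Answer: -1/14617 ≈ -6.8413e-5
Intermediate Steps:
t = 41444 (t = 33616 + 7828 = 41444)
D(y, Y) = -52 (D(y, Y) = -9 - 43 = -52)
1/(((D(143, -21) - 23660) - 32349) + t) = 1/(((-52 - 23660) - 32349) + 41444) = 1/((-23712 - 32349) + 41444) = 1/(-56061 + 41444) = 1/(-14617) = -1/14617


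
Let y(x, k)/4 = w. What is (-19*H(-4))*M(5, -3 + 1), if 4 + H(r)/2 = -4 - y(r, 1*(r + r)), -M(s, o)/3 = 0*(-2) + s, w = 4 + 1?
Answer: -15960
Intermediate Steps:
w = 5
y(x, k) = 20 (y(x, k) = 4*5 = 20)
M(s, o) = -3*s (M(s, o) = -3*(0*(-2) + s) = -3*(0 + s) = -3*s)
H(r) = -56 (H(r) = -8 + 2*(-4 - 1*20) = -8 + 2*(-4 - 20) = -8 + 2*(-24) = -8 - 48 = -56)
(-19*H(-4))*M(5, -3 + 1) = (-19*(-56))*(-3*5) = 1064*(-15) = -15960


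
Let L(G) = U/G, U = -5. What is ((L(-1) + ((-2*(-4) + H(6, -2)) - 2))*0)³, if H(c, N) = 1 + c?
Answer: 0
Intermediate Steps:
L(G) = -5/G
((L(-1) + ((-2*(-4) + H(6, -2)) - 2))*0)³ = ((-5/(-1) + ((-2*(-4) + (1 + 6)) - 2))*0)³ = ((-5*(-1) + ((8 + 7) - 2))*0)³ = ((5 + (15 - 2))*0)³ = ((5 + 13)*0)³ = (18*0)³ = 0³ = 0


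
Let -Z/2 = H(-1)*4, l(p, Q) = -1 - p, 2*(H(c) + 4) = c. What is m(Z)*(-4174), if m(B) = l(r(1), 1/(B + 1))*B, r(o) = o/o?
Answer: 300528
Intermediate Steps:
r(o) = 1
H(c) = -4 + c/2
Z = 36 (Z = -2*(-4 + (1/2)*(-1))*4 = -2*(-4 - 1/2)*4 = -(-9)*4 = -2*(-18) = 36)
m(B) = -2*B (m(B) = (-1 - 1*1)*B = (-1 - 1)*B = -2*B)
m(Z)*(-4174) = -2*36*(-4174) = -72*(-4174) = 300528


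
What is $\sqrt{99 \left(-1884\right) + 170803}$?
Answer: $i \sqrt{15713} \approx 125.35 i$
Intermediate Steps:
$\sqrt{99 \left(-1884\right) + 170803} = \sqrt{-186516 + 170803} = \sqrt{-15713} = i \sqrt{15713}$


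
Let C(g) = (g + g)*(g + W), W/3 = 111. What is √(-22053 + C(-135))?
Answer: I*√75513 ≈ 274.8*I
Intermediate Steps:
W = 333 (W = 3*111 = 333)
C(g) = 2*g*(333 + g) (C(g) = (g + g)*(g + 333) = (2*g)*(333 + g) = 2*g*(333 + g))
√(-22053 + C(-135)) = √(-22053 + 2*(-135)*(333 - 135)) = √(-22053 + 2*(-135)*198) = √(-22053 - 53460) = √(-75513) = I*√75513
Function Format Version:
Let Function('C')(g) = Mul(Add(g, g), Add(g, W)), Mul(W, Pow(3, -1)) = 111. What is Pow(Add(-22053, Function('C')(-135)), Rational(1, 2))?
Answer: Mul(I, Pow(75513, Rational(1, 2))) ≈ Mul(274.80, I)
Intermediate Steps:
W = 333 (W = Mul(3, 111) = 333)
Function('C')(g) = Mul(2, g, Add(333, g)) (Function('C')(g) = Mul(Add(g, g), Add(g, 333)) = Mul(Mul(2, g), Add(333, g)) = Mul(2, g, Add(333, g)))
Pow(Add(-22053, Function('C')(-135)), Rational(1, 2)) = Pow(Add(-22053, Mul(2, -135, Add(333, -135))), Rational(1, 2)) = Pow(Add(-22053, Mul(2, -135, 198)), Rational(1, 2)) = Pow(Add(-22053, -53460), Rational(1, 2)) = Pow(-75513, Rational(1, 2)) = Mul(I, Pow(75513, Rational(1, 2)))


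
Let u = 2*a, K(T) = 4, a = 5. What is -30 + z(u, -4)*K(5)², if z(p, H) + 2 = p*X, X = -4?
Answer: -702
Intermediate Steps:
u = 10 (u = 2*5 = 10)
z(p, H) = -2 - 4*p (z(p, H) = -2 + p*(-4) = -2 - 4*p)
-30 + z(u, -4)*K(5)² = -30 + (-2 - 4*10)*4² = -30 + (-2 - 40)*16 = -30 - 42*16 = -30 - 672 = -702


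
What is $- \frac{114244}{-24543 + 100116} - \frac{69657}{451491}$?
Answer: $- \frac{18948108755}{11373509781} \approx -1.666$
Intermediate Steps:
$- \frac{114244}{-24543 + 100116} - \frac{69657}{451491} = - \frac{114244}{75573} - \frac{23219}{150497} = - \frac{18948108755}{11373509781}$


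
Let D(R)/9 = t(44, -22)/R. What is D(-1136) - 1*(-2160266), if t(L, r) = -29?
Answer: 2454062437/1136 ≈ 2.1603e+6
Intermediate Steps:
D(R) = -261/R (D(R) = 9*(-29/R) = -261/R)
D(-1136) - 1*(-2160266) = -261/(-1136) - 1*(-2160266) = -261*(-1/1136) + 2160266 = 261/1136 + 2160266 = 2454062437/1136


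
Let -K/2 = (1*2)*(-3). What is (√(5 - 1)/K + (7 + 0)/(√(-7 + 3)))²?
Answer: (1 - 21*I)²/36 ≈ -12.222 - 1.1667*I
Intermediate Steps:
K = 12 (K = -2*1*2*(-3) = -4*(-3) = -2*(-6) = 12)
(√(5 - 1)/K + (7 + 0)/(√(-7 + 3)))² = (√(5 - 1)/12 + (7 + 0)/(√(-7 + 3)))² = (√4*(1/12) + 7/(√(-4)))² = (2*(1/12) + 7/((2*I)))² = (⅙ + 7*(-I/2))² = (⅙ - 7*I/2)²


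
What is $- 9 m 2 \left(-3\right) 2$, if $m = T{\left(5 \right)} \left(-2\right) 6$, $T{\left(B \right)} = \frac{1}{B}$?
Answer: $- \frac{1296}{5} \approx -259.2$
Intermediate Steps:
$m = - \frac{12}{5}$ ($m = \frac{1}{5} \left(-2\right) 6 = \left(- \frac{2}{5}\right) 6 = - \frac{12}{5} \approx -2.4$)
$- 9 m 2 \left(-3\right) 2 = \left(-9\right) \left(- \frac{12}{5}\right) 2 \left(-3\right) 2 = \frac{108 \left(\left(-6\right) 2\right)}{5} = \frac{108}{5} \left(-12\right) = - \frac{1296}{5}$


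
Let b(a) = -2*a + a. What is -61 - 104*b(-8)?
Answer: -893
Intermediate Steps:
b(a) = -a
-61 - 104*b(-8) = -61 - (-104)*(-8) = -61 - 104*8 = -61 - 832 = -893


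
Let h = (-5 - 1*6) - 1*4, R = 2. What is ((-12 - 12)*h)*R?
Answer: 720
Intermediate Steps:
h = -15 (h = (-5 - 6) - 4 = -11 - 4 = -15)
((-12 - 12)*h)*R = ((-12 - 12)*(-15))*2 = -24*(-15)*2 = 360*2 = 720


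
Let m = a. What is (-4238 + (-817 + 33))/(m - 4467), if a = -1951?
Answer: 2511/3209 ≈ 0.78249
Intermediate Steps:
m = -1951
(-4238 + (-817 + 33))/(m - 4467) = (-4238 + (-817 + 33))/(-1951 - 4467) = (-4238 - 784)/(-6418) = -5022*(-1/6418) = 2511/3209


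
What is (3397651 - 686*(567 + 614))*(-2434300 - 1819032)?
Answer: -11005432750020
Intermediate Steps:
(3397651 - 686*(567 + 614))*(-2434300 - 1819032) = (3397651 - 686*1181)*(-4253332) = (3397651 - 810166)*(-4253332) = 2587485*(-4253332) = -11005432750020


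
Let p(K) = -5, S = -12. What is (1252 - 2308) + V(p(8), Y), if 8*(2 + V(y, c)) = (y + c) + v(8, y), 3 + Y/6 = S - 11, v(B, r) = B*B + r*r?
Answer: -1067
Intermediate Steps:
v(B, r) = B² + r²
Y = -156 (Y = -18 + 6*(-12 - 11) = -18 + 6*(-23) = -18 - 138 = -156)
V(y, c) = 6 + c/8 + y/8 + y²/8 (V(y, c) = -2 + ((y + c) + (8² + y²))/8 = -2 + ((c + y) + (64 + y²))/8 = -2 + (64 + c + y + y²)/8 = -2 + (8 + c/8 + y/8 + y²/8) = 6 + c/8 + y/8 + y²/8)
(1252 - 2308) + V(p(8), Y) = (1252 - 2308) + (6 + (⅛)*(-156) + (⅛)*(-5) + (⅛)*(-5)²) = -1056 + (6 - 39/2 - 5/8 + (⅛)*25) = -1056 + (6 - 39/2 - 5/8 + 25/8) = -1056 - 11 = -1067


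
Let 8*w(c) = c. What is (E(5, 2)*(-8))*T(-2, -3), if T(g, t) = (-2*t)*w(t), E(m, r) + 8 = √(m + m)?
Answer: -144 + 18*√10 ≈ -87.079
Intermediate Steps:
w(c) = c/8
E(m, r) = -8 + √2*√m (E(m, r) = -8 + √(m + m) = -8 + √(2*m) = -8 + √2*√m)
T(g, t) = -t²/4 (T(g, t) = (-2*t)*(t/8) = -t²/4)
(E(5, 2)*(-8))*T(-2, -3) = ((-8 + √2*√5)*(-8))*(-¼*(-3)²) = ((-8 + √10)*(-8))*(-¼*9) = (64 - 8*√10)*(-9/4) = -144 + 18*√10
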